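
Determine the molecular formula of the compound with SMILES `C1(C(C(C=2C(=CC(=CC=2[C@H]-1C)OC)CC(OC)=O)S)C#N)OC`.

Heavy atoms from the SMILES: 17 C, 1 N, 4 O, 1 S.
Implicit hydrogens by atom environment:
  4 × C: 3 H each → 12
  4 × C: 1 H each → 4
  4 × C (aromatic): no H
  4 × O: no H
  2 × C (aromatic): 1 H each → 2
  2 × C: no H
  1 × C: 2 H
  1 × N: no H
  1 × S: 1 H
  Total hydrogens = 21.
Molecular formula: C17H21NO4S

C17H21NO4S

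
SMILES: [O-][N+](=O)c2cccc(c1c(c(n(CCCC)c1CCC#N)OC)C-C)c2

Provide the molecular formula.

C20H25N3O3

Heavy atoms from the SMILES: 20 C, 3 N, 3 O.
Implicit hydrogens by atom environment:
  6 × C: 2 H each → 12
  6 × C (aromatic): no H
  4 × C (aromatic): 1 H each → 4
  3 × C: 3 H each → 9
  2 × O: no H
  1 × C: no H
  1 × N (aromatic): no H
  1 × N: no H
  1 × N (charge +1): no H
  1 × O (charge -1): no H
  Total hydrogens = 25.
Molecular formula: C20H25N3O3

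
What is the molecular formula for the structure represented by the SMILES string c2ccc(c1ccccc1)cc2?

Heavy atoms from the SMILES: 12 C.
Implicit hydrogens by atom environment:
  10 × C (aromatic): 1 H each → 10
  2 × C (aromatic): no H
  Total hydrogens = 10.
Molecular formula: C12H10

C12H10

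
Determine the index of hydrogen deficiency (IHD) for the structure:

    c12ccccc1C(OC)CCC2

Molecular formula from the SMILES: C11H14O.
DoU = (2C + 2 + N − H − X)/2 = (2·11 + 2 + 0 − 14 − 0)/2 = 10/2 = 5.
(Structurally: 2 ring(s) + 3 π bond(s) = 5.)

5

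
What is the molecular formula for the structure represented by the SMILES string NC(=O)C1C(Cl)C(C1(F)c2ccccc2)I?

Heavy atoms from the SMILES: 11 C, 1 Cl, 1 F, 1 I, 1 N, 1 O.
Implicit hydrogens by atom environment:
  5 × C (aromatic): 1 H each → 5
  3 × C: 1 H each → 3
  2 × C: no H
  1 × C (aromatic): no H
  1 × Cl: no H
  1 × F: no H
  1 × I: no H
  1 × N: 2 H
  1 × O: no H
  Total hydrogens = 10.
Molecular formula: C11H10ClFINO

C11H10ClFINO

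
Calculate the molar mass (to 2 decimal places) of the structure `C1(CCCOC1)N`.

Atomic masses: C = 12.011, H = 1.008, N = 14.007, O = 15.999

Molecular formula: C5H11NO.
M = 5×12.011 + 11×1.008 + 1×14.007 + 1×15.999 = 101.15 g/mol.

101.15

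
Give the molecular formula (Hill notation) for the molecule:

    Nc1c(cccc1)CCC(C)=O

C10H13NO

Heavy atoms from the SMILES: 10 C, 1 N, 1 O.
Implicit hydrogens by atom environment:
  4 × C (aromatic): 1 H each → 4
  2 × C: 2 H each → 4
  2 × C (aromatic): no H
  1 × C: 3 H
  1 × C: no H
  1 × N: 2 H
  1 × O: no H
  Total hydrogens = 13.
Molecular formula: C10H13NO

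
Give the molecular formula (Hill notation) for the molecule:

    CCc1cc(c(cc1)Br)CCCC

C12H17Br

Heavy atoms from the SMILES: 1 Br, 12 C.
Implicit hydrogens by atom environment:
  4 × C: 2 H each → 8
  3 × C (aromatic): 1 H each → 3
  3 × C (aromatic): no H
  2 × C: 3 H each → 6
  1 × Br: no H
  Total hydrogens = 17.
Molecular formula: C12H17Br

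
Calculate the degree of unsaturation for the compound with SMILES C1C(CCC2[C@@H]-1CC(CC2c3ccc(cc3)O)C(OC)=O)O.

Molecular formula from the SMILES: C18H24O4.
DoU = (2C + 2 + N − H − X)/2 = (2·18 + 2 + 0 − 24 − 0)/2 = 14/2 = 7.
(Structurally: 3 ring(s) + 4 π bond(s) = 7.)

7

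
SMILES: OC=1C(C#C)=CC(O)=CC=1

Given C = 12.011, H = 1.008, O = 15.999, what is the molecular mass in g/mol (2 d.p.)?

134.13

Molecular formula: C8H6O2.
M = 8×12.011 + 6×1.008 + 2×15.999 = 134.13 g/mol.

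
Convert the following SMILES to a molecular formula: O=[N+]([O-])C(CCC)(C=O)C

C6H11NO3

Heavy atoms from the SMILES: 6 C, 1 N, 3 O.
Implicit hydrogens by atom environment:
  2 × C: 3 H each → 6
  2 × C: 2 H each → 4
  2 × O: no H
  1 × C: 1 H
  1 × C: no H
  1 × N (charge +1): no H
  1 × O (charge -1): no H
  Total hydrogens = 11.
Molecular formula: C6H11NO3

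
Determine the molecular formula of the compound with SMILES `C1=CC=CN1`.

Heavy atoms from the SMILES: 4 C, 1 N.
Implicit hydrogens by atom environment:
  4 × C (aromatic): 1 H each → 4
  1 × N (aromatic): 1 H
  Total hydrogens = 5.
Molecular formula: C4H5N

C4H5N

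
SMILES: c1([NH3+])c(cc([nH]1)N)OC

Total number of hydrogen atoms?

10

Hydrogens are implicit in SMILES; fill each atom to its normal valence:
  3 × C (aromatic): no H
  1 × C: 3 H
  1 × C (aromatic): 1 H
  1 × N (charge +1): 3 H
  1 × N: 2 H
  1 × N (aromatic): 1 H
  1 × O: no H
  Total hydrogens = 10.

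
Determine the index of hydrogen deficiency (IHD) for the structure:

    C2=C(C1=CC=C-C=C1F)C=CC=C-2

8

Molecular formula from the SMILES: C12H9F.
DoU = (2C + 2 + N − H − X)/2 = (2·12 + 2 + 0 − 9 − 1)/2 = 16/2 = 8.
(Structurally: 2 ring(s) + 6 π bond(s) = 8.)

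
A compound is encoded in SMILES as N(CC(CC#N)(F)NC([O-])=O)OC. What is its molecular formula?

C6H9FN3O3-

Heavy atoms from the SMILES: 6 C, 1 F, 3 N, 3 O.
Implicit hydrogens by atom environment:
  3 × C: no H
  2 × C: 2 H each → 4
  2 × N: 1 H each → 2
  2 × O: no H
  1 × C: 3 H
  1 × F: no H
  1 × N: no H
  1 × O (charge -1): no H
  Total hydrogens = 9.
Net charge -1.
Molecular formula: C6H9FN3O3-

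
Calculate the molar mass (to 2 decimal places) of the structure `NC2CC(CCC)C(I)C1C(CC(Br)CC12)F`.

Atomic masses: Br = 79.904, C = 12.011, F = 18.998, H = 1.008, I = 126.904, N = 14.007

418.13

Molecular formula: C13H22BrFIN.
M = 1×79.904 + 13×12.011 + 1×18.998 + 22×1.008 + 1×126.904 + 1×14.007 = 418.13 g/mol.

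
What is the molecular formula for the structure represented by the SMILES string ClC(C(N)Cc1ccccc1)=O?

Heavy atoms from the SMILES: 9 C, 1 Cl, 1 N, 1 O.
Implicit hydrogens by atom environment:
  5 × C (aromatic): 1 H each → 5
  1 × C: 2 H
  1 × C: 1 H
  1 × C: no H
  1 × C (aromatic): no H
  1 × Cl: no H
  1 × N: 2 H
  1 × O: no H
  Total hydrogens = 10.
Molecular formula: C9H10ClNO

C9H10ClNO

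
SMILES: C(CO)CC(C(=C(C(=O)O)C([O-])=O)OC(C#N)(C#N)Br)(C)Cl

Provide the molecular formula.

C12H11BrClN2O6-

Heavy atoms from the SMILES: 1 Br, 12 C, 1 Cl, 2 N, 6 O.
Implicit hydrogens by atom environment:
  8 × C: no H
  3 × C: 2 H each → 6
  3 × O: no H
  2 × N: no H
  2 × O: 1 H each → 2
  1 × Br: no H
  1 × C: 3 H
  1 × Cl: no H
  1 × O (charge -1): no H
  Total hydrogens = 11.
Net charge -1.
Molecular formula: C12H11BrClN2O6-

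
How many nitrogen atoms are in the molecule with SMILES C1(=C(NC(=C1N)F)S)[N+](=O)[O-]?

3

The symbol for nitrogen appears 3 times in the SMILES.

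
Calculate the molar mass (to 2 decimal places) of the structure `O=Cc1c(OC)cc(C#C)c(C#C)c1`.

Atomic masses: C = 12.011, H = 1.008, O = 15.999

184.19

Molecular formula: C12H8O2.
M = 12×12.011 + 8×1.008 + 2×15.999 = 184.19 g/mol.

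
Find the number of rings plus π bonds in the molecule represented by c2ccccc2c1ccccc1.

Molecular formula from the SMILES: C12H10.
DoU = (2C + 2 + N − H − X)/2 = (2·12 + 2 + 0 − 10 − 0)/2 = 16/2 = 8.
(Structurally: 2 ring(s) + 6 π bond(s) = 8.)

8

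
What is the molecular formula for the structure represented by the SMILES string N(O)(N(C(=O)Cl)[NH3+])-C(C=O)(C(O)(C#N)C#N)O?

Heavy atoms from the SMILES: 6 C, 1 Cl, 5 N, 5 O.
Implicit hydrogens by atom environment:
  5 × C: no H
  4 × N: no H
  3 × O: 1 H each → 3
  2 × O: no H
  1 × C: 1 H
  1 × Cl: no H
  1 × N (charge +1): 3 H
  Total hydrogens = 7.
Net charge +1.
Molecular formula: C6H7ClN5O5+

C6H7ClN5O5+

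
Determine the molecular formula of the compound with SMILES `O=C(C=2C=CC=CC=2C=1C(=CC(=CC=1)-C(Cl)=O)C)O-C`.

Heavy atoms from the SMILES: 16 C, 1 Cl, 3 O.
Implicit hydrogens by atom environment:
  7 × C (aromatic): 1 H each → 7
  5 × C (aromatic): no H
  3 × O: no H
  2 × C: 3 H each → 6
  2 × C: no H
  1 × Cl: no H
  Total hydrogens = 13.
Molecular formula: C16H13ClO3

C16H13ClO3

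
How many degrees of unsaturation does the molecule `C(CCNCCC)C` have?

0

Molecular formula from the SMILES: C7H17N.
DoU = (2C + 2 + N − H − X)/2 = (2·7 + 2 + 1 − 17 − 0)/2 = 0/2 = 0.
(Structurally: 0 ring(s) + 0 π bond(s) = 0.)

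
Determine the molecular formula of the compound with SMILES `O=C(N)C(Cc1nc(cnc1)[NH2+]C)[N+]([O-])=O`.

Heavy atoms from the SMILES: 8 C, 5 N, 3 O.
Implicit hydrogens by atom environment:
  2 × C (aromatic): 1 H each → 2
  2 × C (aromatic): no H
  2 × N (aromatic): no H
  2 × O: no H
  1 × C: 3 H
  1 × C: 2 H
  1 × C: 1 H
  1 × C: no H
  1 × N (charge +1): 2 H
  1 × N: 2 H
  1 × N (charge +1): no H
  1 × O (charge -1): no H
  Total hydrogens = 12.
Net charge +1.
Molecular formula: C8H12N5O3+

C8H12N5O3+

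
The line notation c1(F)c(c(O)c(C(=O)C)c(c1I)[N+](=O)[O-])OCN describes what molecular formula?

Heavy atoms from the SMILES: 9 C, 1 F, 1 I, 2 N, 5 O.
Implicit hydrogens by atom environment:
  6 × C (aromatic): no H
  3 × O: no H
  1 × C: 3 H
  1 × C: 2 H
  1 × C: no H
  1 × F: no H
  1 × I: no H
  1 × N: 2 H
  1 × N (charge +1): no H
  1 × O: 1 H
  1 × O (charge -1): no H
  Total hydrogens = 8.
Molecular formula: C9H8FIN2O5

C9H8FIN2O5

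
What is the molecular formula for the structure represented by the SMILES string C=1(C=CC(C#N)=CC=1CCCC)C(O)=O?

Heavy atoms from the SMILES: 12 C, 1 N, 2 O.
Implicit hydrogens by atom environment:
  3 × C: 2 H each → 6
  3 × C (aromatic): 1 H each → 3
  3 × C (aromatic): no H
  2 × C: no H
  1 × C: 3 H
  1 × N: no H
  1 × O: 1 H
  1 × O: no H
  Total hydrogens = 13.
Molecular formula: C12H13NO2

C12H13NO2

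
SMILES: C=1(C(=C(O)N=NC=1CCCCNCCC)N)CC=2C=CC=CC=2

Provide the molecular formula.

Heavy atoms from the SMILES: 18 C, 4 N, 1 O.
Implicit hydrogens by atom environment:
  7 × C: 2 H each → 14
  5 × C (aromatic): 1 H each → 5
  5 × C (aromatic): no H
  2 × N (aromatic): no H
  1 × C: 3 H
  1 × N: 2 H
  1 × N: 1 H
  1 × O: 1 H
  Total hydrogens = 26.
Molecular formula: C18H26N4O

C18H26N4O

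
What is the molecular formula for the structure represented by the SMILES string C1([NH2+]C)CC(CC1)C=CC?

Heavy atoms from the SMILES: 9 C, 1 N.
Implicit hydrogens by atom environment:
  4 × C: 1 H each → 4
  3 × C: 2 H each → 6
  2 × C: 3 H each → 6
  1 × N (charge +1): 2 H
  Total hydrogens = 18.
Net charge +1.
Molecular formula: C9H18N+

C9H18N+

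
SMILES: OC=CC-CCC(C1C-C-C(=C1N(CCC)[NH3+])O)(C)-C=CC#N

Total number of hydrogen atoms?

Hydrogens are implicit in SMILES; fill each atom to its normal valence:
  7 × C: 2 H each → 14
  5 × C: 1 H each → 5
  4 × C: no H
  2 × C: 3 H each → 6
  2 × N: no H
  2 × O: 1 H each → 2
  1 × N (charge +1): 3 H
  Total hydrogens = 30.

30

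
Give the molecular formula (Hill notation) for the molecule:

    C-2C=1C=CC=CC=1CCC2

C10H12

Heavy atoms from the SMILES: 10 C.
Implicit hydrogens by atom environment:
  4 × C: 2 H each → 8
  4 × C (aromatic): 1 H each → 4
  2 × C (aromatic): no H
  Total hydrogens = 12.
Molecular formula: C10H12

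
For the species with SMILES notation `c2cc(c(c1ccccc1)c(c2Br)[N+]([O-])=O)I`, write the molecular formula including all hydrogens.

Heavy atoms from the SMILES: 1 Br, 12 C, 1 I, 1 N, 2 O.
Implicit hydrogens by atom environment:
  7 × C (aromatic): 1 H each → 7
  5 × C (aromatic): no H
  1 × Br: no H
  1 × I: no H
  1 × N (charge +1): no H
  1 × O: no H
  1 × O (charge -1): no H
  Total hydrogens = 7.
Molecular formula: C12H7BrINO2

C12H7BrINO2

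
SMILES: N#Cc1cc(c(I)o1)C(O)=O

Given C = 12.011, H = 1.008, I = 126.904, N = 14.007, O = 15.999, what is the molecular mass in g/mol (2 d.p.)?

Molecular formula: C6H2INO3.
M = 6×12.011 + 2×1.008 + 1×126.904 + 1×14.007 + 3×15.999 = 262.99 g/mol.

262.99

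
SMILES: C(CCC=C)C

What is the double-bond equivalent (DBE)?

1

Molecular formula from the SMILES: C6H12.
DoU = (2C + 2 + N − H − X)/2 = (2·6 + 2 + 0 − 12 − 0)/2 = 2/2 = 1.
(Structurally: 0 ring(s) + 1 π bond(s) = 1.)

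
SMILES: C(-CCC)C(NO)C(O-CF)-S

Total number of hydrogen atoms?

Hydrogens are implicit in SMILES; fill each atom to its normal valence:
  4 × C: 2 H each → 8
  2 × C: 1 H each → 2
  1 × C: 3 H
  1 × F: no H
  1 × N: 1 H
  1 × O: 1 H
  1 × O: no H
  1 × S: 1 H
  Total hydrogens = 16.

16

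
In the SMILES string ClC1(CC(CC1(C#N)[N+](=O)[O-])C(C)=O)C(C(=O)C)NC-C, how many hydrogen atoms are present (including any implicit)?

18

Hydrogens are implicit in SMILES; fill each atom to its normal valence:
  5 × C: no H
  3 × C: 3 H each → 9
  3 × C: 2 H each → 6
  3 × O: no H
  2 × C: 1 H each → 2
  1 × Cl: no H
  1 × N: 1 H
  1 × N (charge +1): no H
  1 × N: no H
  1 × O (charge -1): no H
  Total hydrogens = 18.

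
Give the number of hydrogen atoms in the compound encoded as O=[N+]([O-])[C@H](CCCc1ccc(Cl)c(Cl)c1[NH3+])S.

Hydrogens are implicit in SMILES; fill each atom to its normal valence:
  4 × C (aromatic): no H
  3 × C: 2 H each → 6
  2 × C (aromatic): 1 H each → 2
  2 × Cl: no H
  1 × C: 1 H
  1 × N (charge +1): 3 H
  1 × N (charge +1): no H
  1 × O: no H
  1 × O (charge -1): no H
  1 × S: 1 H
  Total hydrogens = 13.

13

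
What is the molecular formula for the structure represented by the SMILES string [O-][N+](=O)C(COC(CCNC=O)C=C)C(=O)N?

Heavy atoms from the SMILES: 9 C, 3 N, 5 O.
Implicit hydrogens by atom environment:
  4 × C: 2 H each → 8
  4 × C: 1 H each → 4
  4 × O: no H
  1 × C: no H
  1 × N: 2 H
  1 × N: 1 H
  1 × N (charge +1): no H
  1 × O (charge -1): no H
  Total hydrogens = 15.
Molecular formula: C9H15N3O5

C9H15N3O5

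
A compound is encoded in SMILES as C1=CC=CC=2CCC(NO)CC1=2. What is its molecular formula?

Heavy atoms from the SMILES: 10 C, 1 N, 1 O.
Implicit hydrogens by atom environment:
  4 × C (aromatic): 1 H each → 4
  3 × C: 2 H each → 6
  2 × C (aromatic): no H
  1 × C: 1 H
  1 × N: 1 H
  1 × O: 1 H
  Total hydrogens = 13.
Molecular formula: C10H13NO

C10H13NO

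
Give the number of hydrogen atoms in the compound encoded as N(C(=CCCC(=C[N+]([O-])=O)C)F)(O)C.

Hydrogens are implicit in SMILES; fill each atom to its normal valence:
  2 × C: 3 H each → 6
  2 × C: 2 H each → 4
  2 × C: 1 H each → 2
  2 × C: no H
  1 × F: no H
  1 × N: no H
  1 × N (charge +1): no H
  1 × O: 1 H
  1 × O: no H
  1 × O (charge -1): no H
  Total hydrogens = 13.

13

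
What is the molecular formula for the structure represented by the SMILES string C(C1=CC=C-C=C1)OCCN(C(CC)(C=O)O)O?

Heavy atoms from the SMILES: 13 C, 1 N, 4 O.
Implicit hydrogens by atom environment:
  5 × C (aromatic): 1 H each → 5
  4 × C: 2 H each → 8
  2 × O: 1 H each → 2
  2 × O: no H
  1 × C: 3 H
  1 × C: 1 H
  1 × C: no H
  1 × C (aromatic): no H
  1 × N: no H
  Total hydrogens = 19.
Molecular formula: C13H19NO4

C13H19NO4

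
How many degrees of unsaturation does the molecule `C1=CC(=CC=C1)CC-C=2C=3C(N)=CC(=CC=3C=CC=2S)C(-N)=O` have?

12

Molecular formula from the SMILES: C19H18N2OS.
DoU = (2C + 2 + N − H − X)/2 = (2·19 + 2 + 2 − 18 − 0)/2 = 24/2 = 12.
(Structurally: 3 ring(s) + 9 π bond(s) = 12.)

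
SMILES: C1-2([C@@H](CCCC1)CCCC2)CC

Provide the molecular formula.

C12H22

Heavy atoms from the SMILES: 12 C.
Implicit hydrogens by atom environment:
  9 × C: 2 H each → 18
  1 × C: 3 H
  1 × C: 1 H
  1 × C: no H
  Total hydrogens = 22.
Molecular formula: C12H22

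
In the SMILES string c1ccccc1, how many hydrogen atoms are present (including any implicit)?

6

Hydrogens are implicit in SMILES; fill each atom to its normal valence:
  6 × C (aromatic): 1 H each → 6
  Total hydrogens = 6.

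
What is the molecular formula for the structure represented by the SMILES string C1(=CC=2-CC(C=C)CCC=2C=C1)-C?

Heavy atoms from the SMILES: 13 C.
Implicit hydrogens by atom environment:
  4 × C: 2 H each → 8
  3 × C (aromatic): 1 H each → 3
  3 × C (aromatic): no H
  2 × C: 1 H each → 2
  1 × C: 3 H
  Total hydrogens = 16.
Molecular formula: C13H16

C13H16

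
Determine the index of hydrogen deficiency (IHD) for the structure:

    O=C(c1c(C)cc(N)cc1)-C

Molecular formula from the SMILES: C9H11NO.
DoU = (2C + 2 + N − H − X)/2 = (2·9 + 2 + 1 − 11 − 0)/2 = 10/2 = 5.
(Structurally: 1 ring(s) + 4 π bond(s) = 5.)

5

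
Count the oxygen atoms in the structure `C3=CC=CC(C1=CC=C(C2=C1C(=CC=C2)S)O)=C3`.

1

The symbol for oxygen appears 1 time in the SMILES.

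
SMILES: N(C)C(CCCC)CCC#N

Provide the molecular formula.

C9H18N2

Heavy atoms from the SMILES: 9 C, 2 N.
Implicit hydrogens by atom environment:
  5 × C: 2 H each → 10
  2 × C: 3 H each → 6
  1 × C: 1 H
  1 × C: no H
  1 × N: 1 H
  1 × N: no H
  Total hydrogens = 18.
Molecular formula: C9H18N2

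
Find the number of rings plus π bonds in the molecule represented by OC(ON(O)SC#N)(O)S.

Molecular formula from the SMILES: C2H4N2O4S2.
DoU = (2C + 2 + N − H − X)/2 = (2·2 + 2 + 2 − 4 − 0)/2 = 4/2 = 2.
(Structurally: 0 ring(s) + 2 π bond(s) = 2.)

2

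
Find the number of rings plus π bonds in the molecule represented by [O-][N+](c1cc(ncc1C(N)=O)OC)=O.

Molecular formula from the SMILES: C7H7N3O4.
DoU = (2C + 2 + N − H − X)/2 = (2·7 + 2 + 3 − 7 − 0)/2 = 12/2 = 6.
(Structurally: 1 ring(s) + 5 π bond(s) = 6.)

6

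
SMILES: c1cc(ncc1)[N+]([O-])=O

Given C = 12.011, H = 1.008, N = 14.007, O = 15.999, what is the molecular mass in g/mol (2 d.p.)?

124.10

Molecular formula: C5H4N2O2.
M = 5×12.011 + 4×1.008 + 2×14.007 + 2×15.999 = 124.10 g/mol.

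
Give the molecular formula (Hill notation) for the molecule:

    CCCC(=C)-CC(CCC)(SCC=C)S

Heavy atoms from the SMILES: 13 C, 2 S.
Implicit hydrogens by atom environment:
  8 × C: 2 H each → 16
  2 × C: 3 H each → 6
  2 × C: no H
  1 × C: 1 H
  1 × S: 1 H
  1 × S: no H
  Total hydrogens = 24.
Molecular formula: C13H24S2

C13H24S2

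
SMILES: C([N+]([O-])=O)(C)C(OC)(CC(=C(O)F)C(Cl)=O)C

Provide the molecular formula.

Heavy atoms from the SMILES: 9 C, 1 Cl, 1 F, 1 N, 5 O.
Implicit hydrogens by atom environment:
  4 × C: no H
  3 × C: 3 H each → 9
  3 × O: no H
  1 × C: 2 H
  1 × C: 1 H
  1 × Cl: no H
  1 × F: no H
  1 × N (charge +1): no H
  1 × O: 1 H
  1 × O (charge -1): no H
  Total hydrogens = 13.
Molecular formula: C9H13ClFNO5

C9H13ClFNO5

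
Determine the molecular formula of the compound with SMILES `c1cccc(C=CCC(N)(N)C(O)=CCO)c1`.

Heavy atoms from the SMILES: 13 C, 2 N, 2 O.
Implicit hydrogens by atom environment:
  5 × C (aromatic): 1 H each → 5
  3 × C: 1 H each → 3
  2 × C: 2 H each → 4
  2 × C: no H
  2 × N: 2 H each → 4
  2 × O: 1 H each → 2
  1 × C (aromatic): no H
  Total hydrogens = 18.
Molecular formula: C13H18N2O2

C13H18N2O2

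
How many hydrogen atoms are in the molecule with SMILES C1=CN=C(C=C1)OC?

7

Hydrogens are implicit in SMILES; fill each atom to its normal valence:
  4 × C (aromatic): 1 H each → 4
  1 × C: 3 H
  1 × C (aromatic): no H
  1 × N (aromatic): no H
  1 × O: no H
  Total hydrogens = 7.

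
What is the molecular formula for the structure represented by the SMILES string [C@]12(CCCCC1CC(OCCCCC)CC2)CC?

C17H32O

Heavy atoms from the SMILES: 17 C, 1 O.
Implicit hydrogens by atom environment:
  12 × C: 2 H each → 24
  2 × C: 3 H each → 6
  2 × C: 1 H each → 2
  1 × C: no H
  1 × O: no H
  Total hydrogens = 32.
Molecular formula: C17H32O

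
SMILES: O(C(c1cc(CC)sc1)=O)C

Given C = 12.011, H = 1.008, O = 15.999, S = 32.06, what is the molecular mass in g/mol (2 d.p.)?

Molecular formula: C8H10O2S.
M = 8×12.011 + 10×1.008 + 2×15.999 + 1×32.06 = 170.23 g/mol.

170.23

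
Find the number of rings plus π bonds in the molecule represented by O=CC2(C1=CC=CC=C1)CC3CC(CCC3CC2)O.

7

Molecular formula from the SMILES: C17H22O2.
DoU = (2C + 2 + N − H − X)/2 = (2·17 + 2 + 0 − 22 − 0)/2 = 14/2 = 7.
(Structurally: 3 ring(s) + 4 π bond(s) = 7.)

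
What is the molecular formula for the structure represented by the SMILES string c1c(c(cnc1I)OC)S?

Heavy atoms from the SMILES: 6 C, 1 I, 1 N, 1 O, 1 S.
Implicit hydrogens by atom environment:
  3 × C (aromatic): no H
  2 × C (aromatic): 1 H each → 2
  1 × C: 3 H
  1 × I: no H
  1 × N (aromatic): no H
  1 × O: no H
  1 × S: 1 H
  Total hydrogens = 6.
Molecular formula: C6H6INOS

C6H6INOS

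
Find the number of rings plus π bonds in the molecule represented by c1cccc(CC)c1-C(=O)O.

5

Molecular formula from the SMILES: C9H10O2.
DoU = (2C + 2 + N − H − X)/2 = (2·9 + 2 + 0 − 10 − 0)/2 = 10/2 = 5.
(Structurally: 1 ring(s) + 4 π bond(s) = 5.)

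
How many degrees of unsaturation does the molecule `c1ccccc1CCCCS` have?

4

Molecular formula from the SMILES: C10H14S.
DoU = (2C + 2 + N − H − X)/2 = (2·10 + 2 + 0 − 14 − 0)/2 = 8/2 = 4.
(Structurally: 1 ring(s) + 3 π bond(s) = 4.)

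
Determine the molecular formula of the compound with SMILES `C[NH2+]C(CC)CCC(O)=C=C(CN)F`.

C10H20FN2O+

Heavy atoms from the SMILES: 10 C, 1 F, 2 N, 1 O.
Implicit hydrogens by atom environment:
  4 × C: 2 H each → 8
  3 × C: no H
  2 × C: 3 H each → 6
  1 × C: 1 H
  1 × F: no H
  1 × N (charge +1): 2 H
  1 × N: 2 H
  1 × O: 1 H
  Total hydrogens = 20.
Net charge +1.
Molecular formula: C10H20FN2O+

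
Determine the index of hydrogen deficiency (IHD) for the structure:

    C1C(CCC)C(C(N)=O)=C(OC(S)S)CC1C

3

Molecular formula from the SMILES: C12H21NO2S2.
DoU = (2C + 2 + N − H − X)/2 = (2·12 + 2 + 1 − 21 − 0)/2 = 6/2 = 3.
(Structurally: 1 ring(s) + 2 π bond(s) = 3.)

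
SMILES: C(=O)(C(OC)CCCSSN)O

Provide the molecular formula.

Heavy atoms from the SMILES: 6 C, 1 N, 3 O, 2 S.
Implicit hydrogens by atom environment:
  3 × C: 2 H each → 6
  2 × O: no H
  2 × S: no H
  1 × C: 3 H
  1 × C: 1 H
  1 × C: no H
  1 × N: 2 H
  1 × O: 1 H
  Total hydrogens = 13.
Molecular formula: C6H13NO3S2

C6H13NO3S2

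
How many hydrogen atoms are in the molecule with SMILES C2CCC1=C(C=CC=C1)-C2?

Hydrogens are implicit in SMILES; fill each atom to its normal valence:
  4 × C: 2 H each → 8
  4 × C (aromatic): 1 H each → 4
  2 × C (aromatic): no H
  Total hydrogens = 12.

12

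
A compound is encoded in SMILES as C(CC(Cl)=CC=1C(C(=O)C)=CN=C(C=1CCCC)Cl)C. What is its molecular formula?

Heavy atoms from the SMILES: 16 C, 2 Cl, 1 N, 1 O.
Implicit hydrogens by atom environment:
  5 × C: 2 H each → 10
  4 × C (aromatic): no H
  3 × C: 3 H each → 9
  2 × C: no H
  2 × Cl: no H
  1 × C (aromatic): 1 H
  1 × C: 1 H
  1 × N (aromatic): no H
  1 × O: no H
  Total hydrogens = 21.
Molecular formula: C16H21Cl2NO

C16H21Cl2NO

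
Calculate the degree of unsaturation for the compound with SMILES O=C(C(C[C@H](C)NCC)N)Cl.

1

Molecular formula from the SMILES: C7H15ClN2O.
DoU = (2C + 2 + N − H − X)/2 = (2·7 + 2 + 2 − 15 − 1)/2 = 2/2 = 1.
(Structurally: 0 ring(s) + 1 π bond(s) = 1.)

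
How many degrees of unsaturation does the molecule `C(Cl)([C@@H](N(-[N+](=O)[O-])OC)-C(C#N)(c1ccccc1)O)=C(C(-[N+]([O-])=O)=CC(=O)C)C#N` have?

Molecular formula from the SMILES: C17H14ClN5O7.
DoU = (2C + 2 + N − H − X)/2 = (2·17 + 2 + 5 − 14 − 1)/2 = 26/2 = 13.
(Structurally: 1 ring(s) + 12 π bond(s) = 13.)

13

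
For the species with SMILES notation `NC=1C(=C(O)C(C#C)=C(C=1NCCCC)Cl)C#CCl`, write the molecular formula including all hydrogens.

Heavy atoms from the SMILES: 14 C, 2 Cl, 2 N, 1 O.
Implicit hydrogens by atom environment:
  6 × C (aromatic): no H
  3 × C: 2 H each → 6
  3 × C: no H
  2 × Cl: no H
  1 × C: 3 H
  1 × C: 1 H
  1 × N: 2 H
  1 × N: 1 H
  1 × O: 1 H
  Total hydrogens = 14.
Molecular formula: C14H14Cl2N2O

C14H14Cl2N2O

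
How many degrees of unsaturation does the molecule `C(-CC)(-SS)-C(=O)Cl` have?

1

Molecular formula from the SMILES: C4H7ClOS2.
DoU = (2C + 2 + N − H − X)/2 = (2·4 + 2 + 0 − 7 − 1)/2 = 2/2 = 1.
(Structurally: 0 ring(s) + 1 π bond(s) = 1.)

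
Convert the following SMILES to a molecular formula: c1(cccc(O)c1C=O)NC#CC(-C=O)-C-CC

Heavy atoms from the SMILES: 14 C, 1 N, 3 O.
Implicit hydrogens by atom environment:
  3 × C (aromatic): 1 H each → 3
  3 × C: 1 H each → 3
  3 × C (aromatic): no H
  2 × C: 2 H each → 4
  2 × C: no H
  2 × O: no H
  1 × C: 3 H
  1 × N: 1 H
  1 × O: 1 H
  Total hydrogens = 15.
Molecular formula: C14H15NO3

C14H15NO3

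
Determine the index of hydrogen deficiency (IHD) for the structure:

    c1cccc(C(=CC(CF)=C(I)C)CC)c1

6

Molecular formula from the SMILES: C14H16FI.
DoU = (2C + 2 + N − H − X)/2 = (2·14 + 2 + 0 − 16 − 2)/2 = 12/2 = 6.
(Structurally: 1 ring(s) + 5 π bond(s) = 6.)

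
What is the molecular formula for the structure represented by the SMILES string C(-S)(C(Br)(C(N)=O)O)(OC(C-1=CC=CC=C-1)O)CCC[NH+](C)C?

Heavy atoms from the SMILES: 1 Br, 15 C, 2 N, 4 O, 1 S.
Implicit hydrogens by atom environment:
  5 × C (aromatic): 1 H each → 5
  3 × C: 2 H each → 6
  3 × C: no H
  2 × C: 3 H each → 6
  2 × O: 1 H each → 2
  2 × O: no H
  1 × Br: no H
  1 × C: 1 H
  1 × C (aromatic): no H
  1 × N: 2 H
  1 × N (charge +1): 1 H
  1 × S: 1 H
  Total hydrogens = 24.
Net charge +1.
Molecular formula: C15H24BrN2O4S+

C15H24BrN2O4S+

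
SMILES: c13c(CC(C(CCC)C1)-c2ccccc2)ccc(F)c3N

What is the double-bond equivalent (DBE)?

9

Molecular formula from the SMILES: C19H22FN.
DoU = (2C + 2 + N − H − X)/2 = (2·19 + 2 + 1 − 22 − 1)/2 = 18/2 = 9.
(Structurally: 3 ring(s) + 6 π bond(s) = 9.)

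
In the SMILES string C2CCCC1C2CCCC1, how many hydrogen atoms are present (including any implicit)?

Hydrogens are implicit in SMILES; fill each atom to its normal valence:
  8 × C: 2 H each → 16
  2 × C: 1 H each → 2
  Total hydrogens = 18.

18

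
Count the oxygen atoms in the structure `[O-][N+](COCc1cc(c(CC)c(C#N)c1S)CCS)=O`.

The symbol for oxygen appears 3 times in the SMILES.

3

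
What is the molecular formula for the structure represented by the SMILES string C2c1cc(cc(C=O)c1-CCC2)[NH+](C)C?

Heavy atoms from the SMILES: 13 C, 1 N, 1 O.
Implicit hydrogens by atom environment:
  4 × C: 2 H each → 8
  4 × C (aromatic): no H
  2 × C: 3 H each → 6
  2 × C (aromatic): 1 H each → 2
  1 × C: 1 H
  1 × N (charge +1): 1 H
  1 × O: no H
  Total hydrogens = 18.
Net charge +1.
Molecular formula: C13H18NO+

C13H18NO+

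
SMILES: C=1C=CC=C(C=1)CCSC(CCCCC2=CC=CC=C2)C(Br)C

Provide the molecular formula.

Heavy atoms from the SMILES: 1 Br, 21 C, 1 S.
Implicit hydrogens by atom environment:
  10 × C (aromatic): 1 H each → 10
  6 × C: 2 H each → 12
  2 × C: 1 H each → 2
  2 × C (aromatic): no H
  1 × Br: no H
  1 × C: 3 H
  1 × S: no H
  Total hydrogens = 27.
Molecular formula: C21H27BrS

C21H27BrS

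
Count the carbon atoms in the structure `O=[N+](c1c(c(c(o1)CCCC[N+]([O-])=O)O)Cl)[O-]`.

8

The symbol for carbon appears 8 times in the SMILES. Lowercase c denotes aromatic carbon and counts toward C.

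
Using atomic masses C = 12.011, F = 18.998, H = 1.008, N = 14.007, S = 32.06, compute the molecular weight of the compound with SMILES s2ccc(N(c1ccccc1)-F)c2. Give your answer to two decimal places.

193.24

Molecular formula: C10H8FNS.
M = 10×12.011 + 1×18.998 + 8×1.008 + 1×14.007 + 1×32.06 = 193.24 g/mol.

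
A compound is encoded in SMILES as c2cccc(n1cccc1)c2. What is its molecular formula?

Heavy atoms from the SMILES: 10 C, 1 N.
Implicit hydrogens by atom environment:
  9 × C (aromatic): 1 H each → 9
  1 × C (aromatic): no H
  1 × N (aromatic): no H
  Total hydrogens = 9.
Molecular formula: C10H9N

C10H9N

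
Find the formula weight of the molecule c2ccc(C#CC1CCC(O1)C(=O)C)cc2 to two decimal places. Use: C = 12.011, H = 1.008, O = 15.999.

214.26

Molecular formula: C14H14O2.
M = 14×12.011 + 14×1.008 + 2×15.999 = 214.26 g/mol.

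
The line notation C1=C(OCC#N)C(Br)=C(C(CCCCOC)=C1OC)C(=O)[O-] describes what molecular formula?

C15H17BrNO5-

Heavy atoms from the SMILES: 1 Br, 15 C, 1 N, 5 O.
Implicit hydrogens by atom environment:
  5 × C: 2 H each → 10
  5 × C (aromatic): no H
  4 × O: no H
  2 × C: 3 H each → 6
  2 × C: no H
  1 × Br: no H
  1 × C (aromatic): 1 H
  1 × N: no H
  1 × O (charge -1): no H
  Total hydrogens = 17.
Net charge -1.
Molecular formula: C15H17BrNO5-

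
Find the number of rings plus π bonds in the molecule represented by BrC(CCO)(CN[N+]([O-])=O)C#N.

3

Molecular formula from the SMILES: C5H8BrN3O3.
DoU = (2C + 2 + N − H − X)/2 = (2·5 + 2 + 3 − 8 − 1)/2 = 6/2 = 3.
(Structurally: 0 ring(s) + 3 π bond(s) = 3.)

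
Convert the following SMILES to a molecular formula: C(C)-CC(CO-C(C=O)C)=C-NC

Heavy atoms from the SMILES: 10 C, 1 N, 2 O.
Implicit hydrogens by atom environment:
  3 × C: 3 H each → 9
  3 × C: 2 H each → 6
  3 × C: 1 H each → 3
  2 × O: no H
  1 × C: no H
  1 × N: 1 H
  Total hydrogens = 19.
Molecular formula: C10H19NO2

C10H19NO2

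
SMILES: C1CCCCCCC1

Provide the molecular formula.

C8H16

Heavy atoms from the SMILES: 8 C.
Implicit hydrogens by atom environment:
  8 × C: 2 H each → 16
  Total hydrogens = 16.
Molecular formula: C8H16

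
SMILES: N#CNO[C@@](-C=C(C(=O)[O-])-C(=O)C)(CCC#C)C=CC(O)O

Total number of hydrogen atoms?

Hydrogens are implicit in SMILES; fill each atom to its normal valence:
  6 × C: no H
  5 × C: 1 H each → 5
  3 × O: no H
  2 × C: 2 H each → 4
  2 × O: 1 H each → 2
  1 × C: 3 H
  1 × N: 1 H
  1 × N: no H
  1 × O (charge -1): no H
  Total hydrogens = 15.

15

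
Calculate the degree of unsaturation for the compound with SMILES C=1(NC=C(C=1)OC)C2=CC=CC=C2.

Molecular formula from the SMILES: C11H11NO.
DoU = (2C + 2 + N − H − X)/2 = (2·11 + 2 + 1 − 11 − 0)/2 = 14/2 = 7.
(Structurally: 2 ring(s) + 5 π bond(s) = 7.)

7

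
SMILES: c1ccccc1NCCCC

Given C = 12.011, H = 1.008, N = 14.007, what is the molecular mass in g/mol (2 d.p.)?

Molecular formula: C10H15N.
M = 10×12.011 + 15×1.008 + 1×14.007 = 149.24 g/mol.

149.24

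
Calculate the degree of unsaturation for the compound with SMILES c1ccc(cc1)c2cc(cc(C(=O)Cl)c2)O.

Molecular formula from the SMILES: C13H9ClO2.
DoU = (2C + 2 + N − H − X)/2 = (2·13 + 2 + 0 − 9 − 1)/2 = 18/2 = 9.
(Structurally: 2 ring(s) + 7 π bond(s) = 9.)

9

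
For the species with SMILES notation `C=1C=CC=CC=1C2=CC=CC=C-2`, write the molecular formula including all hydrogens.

C12H10

Heavy atoms from the SMILES: 12 C.
Implicit hydrogens by atom environment:
  10 × C (aromatic): 1 H each → 10
  2 × C (aromatic): no H
  Total hydrogens = 10.
Molecular formula: C12H10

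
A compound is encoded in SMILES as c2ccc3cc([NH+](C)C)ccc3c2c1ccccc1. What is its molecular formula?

Heavy atoms from the SMILES: 18 C, 1 N.
Implicit hydrogens by atom environment:
  11 × C (aromatic): 1 H each → 11
  5 × C (aromatic): no H
  2 × C: 3 H each → 6
  1 × N (charge +1): 1 H
  Total hydrogens = 18.
Net charge +1.
Molecular formula: C18H18N+

C18H18N+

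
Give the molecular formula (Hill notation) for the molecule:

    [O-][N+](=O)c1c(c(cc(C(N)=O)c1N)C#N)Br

C8H5BrN4O3

Heavy atoms from the SMILES: 1 Br, 8 C, 4 N, 3 O.
Implicit hydrogens by atom environment:
  5 × C (aromatic): no H
  2 × C: no H
  2 × N: 2 H each → 4
  2 × O: no H
  1 × Br: no H
  1 × C (aromatic): 1 H
  1 × N: no H
  1 × N (charge +1): no H
  1 × O (charge -1): no H
  Total hydrogens = 5.
Molecular formula: C8H5BrN4O3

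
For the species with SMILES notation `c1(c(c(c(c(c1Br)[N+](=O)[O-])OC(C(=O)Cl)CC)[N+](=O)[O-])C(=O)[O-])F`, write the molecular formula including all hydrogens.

Heavy atoms from the SMILES: 1 Br, 11 C, 1 Cl, 1 F, 2 N, 8 O.
Implicit hydrogens by atom environment:
  6 × C (aromatic): no H
  5 × O: no H
  3 × O (charge -1): no H
  2 × C: no H
  2 × N (charge +1): no H
  1 × Br: no H
  1 × C: 3 H
  1 × C: 2 H
  1 × C: 1 H
  1 × Cl: no H
  1 × F: no H
  Total hydrogens = 6.
Net charge -1.
Molecular formula: C11H6BrClFN2O8-

C11H6BrClFN2O8-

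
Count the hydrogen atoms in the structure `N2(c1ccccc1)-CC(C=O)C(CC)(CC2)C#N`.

Hydrogens are implicit in SMILES; fill each atom to its normal valence:
  5 × C (aromatic): 1 H each → 5
  4 × C: 2 H each → 8
  2 × C: 1 H each → 2
  2 × C: no H
  2 × N: no H
  1 × C: 3 H
  1 × C (aromatic): no H
  1 × O: no H
  Total hydrogens = 18.

18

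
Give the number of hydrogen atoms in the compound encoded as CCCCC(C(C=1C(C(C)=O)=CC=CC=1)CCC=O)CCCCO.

Hydrogens are implicit in SMILES; fill each atom to its normal valence:
  9 × C: 2 H each → 18
  4 × C (aromatic): 1 H each → 4
  3 × C: 1 H each → 3
  2 × C: 3 H each → 6
  2 × C (aromatic): no H
  2 × O: no H
  1 × C: no H
  1 × O: 1 H
  Total hydrogens = 32.

32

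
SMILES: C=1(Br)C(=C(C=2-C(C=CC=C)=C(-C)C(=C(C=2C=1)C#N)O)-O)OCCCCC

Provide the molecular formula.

Heavy atoms from the SMILES: 1 Br, 21 C, 1 N, 3 O.
Implicit hydrogens by atom environment:
  9 × C (aromatic): no H
  5 × C: 2 H each → 10
  3 × C: 1 H each → 3
  2 × C: 3 H each → 6
  2 × O: 1 H each → 2
  1 × Br: no H
  1 × C (aromatic): 1 H
  1 × C: no H
  1 × N: no H
  1 × O: no H
  Total hydrogens = 22.
Molecular formula: C21H22BrNO3

C21H22BrNO3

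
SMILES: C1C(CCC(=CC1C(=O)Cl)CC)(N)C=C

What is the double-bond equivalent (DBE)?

4

Molecular formula from the SMILES: C12H18ClNO.
DoU = (2C + 2 + N − H − X)/2 = (2·12 + 2 + 1 − 18 − 1)/2 = 8/2 = 4.
(Structurally: 1 ring(s) + 3 π bond(s) = 4.)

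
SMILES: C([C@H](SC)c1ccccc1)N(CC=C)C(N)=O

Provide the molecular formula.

C13H18N2OS

Heavy atoms from the SMILES: 13 C, 2 N, 1 O, 1 S.
Implicit hydrogens by atom environment:
  5 × C (aromatic): 1 H each → 5
  3 × C: 2 H each → 6
  2 × C: 1 H each → 2
  1 × C: 3 H
  1 × C: no H
  1 × C (aromatic): no H
  1 × N: 2 H
  1 × N: no H
  1 × O: no H
  1 × S: no H
  Total hydrogens = 18.
Molecular formula: C13H18N2OS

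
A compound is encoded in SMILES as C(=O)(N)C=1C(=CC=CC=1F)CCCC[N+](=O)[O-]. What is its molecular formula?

Heavy atoms from the SMILES: 11 C, 1 F, 2 N, 3 O.
Implicit hydrogens by atom environment:
  4 × C: 2 H each → 8
  3 × C (aromatic): 1 H each → 3
  3 × C (aromatic): no H
  2 × O: no H
  1 × C: no H
  1 × F: no H
  1 × N: 2 H
  1 × N (charge +1): no H
  1 × O (charge -1): no H
  Total hydrogens = 13.
Molecular formula: C11H13FN2O3

C11H13FN2O3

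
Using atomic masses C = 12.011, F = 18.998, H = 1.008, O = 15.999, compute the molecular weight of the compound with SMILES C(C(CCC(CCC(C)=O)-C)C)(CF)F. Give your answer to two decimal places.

Molecular formula: C12H22F2O.
M = 12×12.011 + 2×18.998 + 22×1.008 + 1×15.999 = 220.30 g/mol.

220.30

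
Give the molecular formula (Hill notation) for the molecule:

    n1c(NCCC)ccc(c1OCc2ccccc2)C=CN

C17H21N3O

Heavy atoms from the SMILES: 17 C, 3 N, 1 O.
Implicit hydrogens by atom environment:
  7 × C (aromatic): 1 H each → 7
  4 × C (aromatic): no H
  3 × C: 2 H each → 6
  2 × C: 1 H each → 2
  1 × C: 3 H
  1 × N: 2 H
  1 × N: 1 H
  1 × N (aromatic): no H
  1 × O: no H
  Total hydrogens = 21.
Molecular formula: C17H21N3O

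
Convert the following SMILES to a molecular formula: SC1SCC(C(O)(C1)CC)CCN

Heavy atoms from the SMILES: 9 C, 1 N, 1 O, 2 S.
Implicit hydrogens by atom environment:
  5 × C: 2 H each → 10
  2 × C: 1 H each → 2
  1 × C: 3 H
  1 × C: no H
  1 × N: 2 H
  1 × O: 1 H
  1 × S: 1 H
  1 × S: no H
  Total hydrogens = 19.
Molecular formula: C9H19NOS2

C9H19NOS2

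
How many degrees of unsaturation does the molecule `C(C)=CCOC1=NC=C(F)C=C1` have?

5

Molecular formula from the SMILES: C9H10FNO.
DoU = (2C + 2 + N − H − X)/2 = (2·9 + 2 + 1 − 10 − 1)/2 = 10/2 = 5.
(Structurally: 1 ring(s) + 4 π bond(s) = 5.)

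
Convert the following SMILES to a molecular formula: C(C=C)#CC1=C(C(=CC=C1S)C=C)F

Heavy atoms from the SMILES: 12 C, 1 F, 1 S.
Implicit hydrogens by atom environment:
  4 × C (aromatic): no H
  2 × C: 2 H each → 4
  2 × C (aromatic): 1 H each → 2
  2 × C: 1 H each → 2
  2 × C: no H
  1 × F: no H
  1 × S: 1 H
  Total hydrogens = 9.
Molecular formula: C12H9FS

C12H9FS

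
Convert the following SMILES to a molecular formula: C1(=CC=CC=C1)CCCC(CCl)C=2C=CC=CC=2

C17H19Cl

Heavy atoms from the SMILES: 17 C, 1 Cl.
Implicit hydrogens by atom environment:
  10 × C (aromatic): 1 H each → 10
  4 × C: 2 H each → 8
  2 × C (aromatic): no H
  1 × C: 1 H
  1 × Cl: no H
  Total hydrogens = 19.
Molecular formula: C17H19Cl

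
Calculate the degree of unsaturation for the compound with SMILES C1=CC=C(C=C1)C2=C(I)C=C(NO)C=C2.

8

Molecular formula from the SMILES: C12H10INO.
DoU = (2C + 2 + N − H − X)/2 = (2·12 + 2 + 1 − 10 − 1)/2 = 16/2 = 8.
(Structurally: 2 ring(s) + 6 π bond(s) = 8.)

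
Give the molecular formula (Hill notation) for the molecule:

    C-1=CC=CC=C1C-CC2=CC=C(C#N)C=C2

C15H13N

Heavy atoms from the SMILES: 15 C, 1 N.
Implicit hydrogens by atom environment:
  9 × C (aromatic): 1 H each → 9
  3 × C (aromatic): no H
  2 × C: 2 H each → 4
  1 × C: no H
  1 × N: no H
  Total hydrogens = 13.
Molecular formula: C15H13N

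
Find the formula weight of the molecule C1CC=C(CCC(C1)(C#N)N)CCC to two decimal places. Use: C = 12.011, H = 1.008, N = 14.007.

192.31

Molecular formula: C12H20N2.
M = 12×12.011 + 20×1.008 + 2×14.007 = 192.31 g/mol.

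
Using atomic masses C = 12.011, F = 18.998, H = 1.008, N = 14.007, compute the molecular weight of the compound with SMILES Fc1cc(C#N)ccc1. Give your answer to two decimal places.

Molecular formula: C7H4FN.
M = 7×12.011 + 1×18.998 + 4×1.008 + 1×14.007 = 121.11 g/mol.

121.11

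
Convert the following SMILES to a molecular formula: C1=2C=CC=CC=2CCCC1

Heavy atoms from the SMILES: 10 C.
Implicit hydrogens by atom environment:
  4 × C: 2 H each → 8
  4 × C (aromatic): 1 H each → 4
  2 × C (aromatic): no H
  Total hydrogens = 12.
Molecular formula: C10H12

C10H12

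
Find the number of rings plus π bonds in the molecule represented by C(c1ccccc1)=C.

5

Molecular formula from the SMILES: C8H8.
DoU = (2C + 2 + N − H − X)/2 = (2·8 + 2 + 0 − 8 − 0)/2 = 10/2 = 5.
(Structurally: 1 ring(s) + 4 π bond(s) = 5.)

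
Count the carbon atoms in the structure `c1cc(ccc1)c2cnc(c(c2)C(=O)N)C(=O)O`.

13

The symbol for carbon appears 13 times in the SMILES. Lowercase c denotes aromatic carbon and counts toward C.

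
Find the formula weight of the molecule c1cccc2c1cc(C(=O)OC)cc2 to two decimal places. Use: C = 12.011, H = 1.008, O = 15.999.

186.21

Molecular formula: C12H10O2.
M = 12×12.011 + 10×1.008 + 2×15.999 = 186.21 g/mol.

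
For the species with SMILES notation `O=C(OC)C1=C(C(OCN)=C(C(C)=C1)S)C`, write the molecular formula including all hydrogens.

Heavy atoms from the SMILES: 11 C, 1 N, 3 O, 1 S.
Implicit hydrogens by atom environment:
  5 × C (aromatic): no H
  3 × C: 3 H each → 9
  3 × O: no H
  1 × C: 2 H
  1 × C (aromatic): 1 H
  1 × C: no H
  1 × N: 2 H
  1 × S: 1 H
  Total hydrogens = 15.
Molecular formula: C11H15NO3S

C11H15NO3S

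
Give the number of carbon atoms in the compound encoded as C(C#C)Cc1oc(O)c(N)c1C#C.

10

The symbol for carbon appears 10 times in the SMILES. Lowercase c denotes aromatic carbon and counts toward C.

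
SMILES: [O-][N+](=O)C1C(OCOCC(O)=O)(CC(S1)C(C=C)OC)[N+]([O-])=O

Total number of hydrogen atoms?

16

Hydrogens are implicit in SMILES; fill each atom to its normal valence:
  6 × O: no H
  4 × C: 2 H each → 8
  4 × C: 1 H each → 4
  2 × C: no H
  2 × N (charge +1): no H
  2 × O (charge -1): no H
  1 × C: 3 H
  1 × O: 1 H
  1 × S: no H
  Total hydrogens = 16.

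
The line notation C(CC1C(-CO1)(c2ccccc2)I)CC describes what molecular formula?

C13H17IO

Heavy atoms from the SMILES: 13 C, 1 I, 1 O.
Implicit hydrogens by atom environment:
  5 × C (aromatic): 1 H each → 5
  4 × C: 2 H each → 8
  1 × C: 3 H
  1 × C: 1 H
  1 × C: no H
  1 × C (aromatic): no H
  1 × I: no H
  1 × O: no H
  Total hydrogens = 17.
Molecular formula: C13H17IO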